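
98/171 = 98/171 = 0.57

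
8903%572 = 323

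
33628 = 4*8407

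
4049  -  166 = 3883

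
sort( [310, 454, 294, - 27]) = [-27,294,310, 454 ]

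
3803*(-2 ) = -7606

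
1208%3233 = 1208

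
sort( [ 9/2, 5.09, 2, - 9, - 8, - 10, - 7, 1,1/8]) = [  -  10, - 9, - 8 , - 7,1/8, 1 , 2,9/2, 5.09]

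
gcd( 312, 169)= 13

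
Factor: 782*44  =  34408 = 2^3*11^1*17^1*23^1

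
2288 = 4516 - 2228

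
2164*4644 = 10049616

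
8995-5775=3220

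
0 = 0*80012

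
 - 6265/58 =  -  109+57/58 = - 108.02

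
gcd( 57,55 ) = 1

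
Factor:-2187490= - 2^1*5^1*218749^1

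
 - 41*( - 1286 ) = 52726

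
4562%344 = 90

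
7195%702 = 175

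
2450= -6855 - -9305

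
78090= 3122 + 74968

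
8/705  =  8/705=0.01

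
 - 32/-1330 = 16/665  =  0.02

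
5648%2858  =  2790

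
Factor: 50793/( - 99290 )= - 2^( - 1)*3^1*5^ ( - 1 )*9929^( - 1)*16931^1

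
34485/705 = 48 + 43/47 =48.91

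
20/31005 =4/6201=0.00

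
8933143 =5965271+2967872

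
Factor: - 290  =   - 2^1  *5^1*29^1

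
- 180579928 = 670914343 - 851494271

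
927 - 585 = 342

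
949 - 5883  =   - 4934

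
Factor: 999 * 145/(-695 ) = -3^3*29^1*37^1  *139^( - 1 ) =- 28971/139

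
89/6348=89/6348 = 0.01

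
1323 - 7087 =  - 5764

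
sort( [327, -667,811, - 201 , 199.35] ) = [-667 , - 201, 199.35,327,811 ] 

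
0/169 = 0= 0.00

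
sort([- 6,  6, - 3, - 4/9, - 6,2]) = [-6, - 6,  -  3, - 4/9,2, 6 ] 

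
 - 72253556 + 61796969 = - 10456587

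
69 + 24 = 93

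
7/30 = 7/30 = 0.23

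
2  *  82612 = 165224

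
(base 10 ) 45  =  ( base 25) 1k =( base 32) 1d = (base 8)55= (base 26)1J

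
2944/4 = 736 = 736.00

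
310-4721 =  -4411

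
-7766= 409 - 8175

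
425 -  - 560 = 985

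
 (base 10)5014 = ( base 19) DGH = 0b1001110010110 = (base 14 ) 1B82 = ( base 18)f8a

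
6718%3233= 252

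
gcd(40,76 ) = 4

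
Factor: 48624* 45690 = 2221630560=2^5* 3^2* 5^1*1013^1*1523^1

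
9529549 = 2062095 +7467454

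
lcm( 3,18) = 18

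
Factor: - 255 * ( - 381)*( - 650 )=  - 2^1*3^2 *5^3*13^1*17^1*127^1 = -  63150750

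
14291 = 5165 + 9126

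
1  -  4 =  - 3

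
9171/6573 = 3057/2191 = 1.40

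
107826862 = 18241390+89585472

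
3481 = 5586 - 2105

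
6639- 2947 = 3692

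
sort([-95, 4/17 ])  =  [ - 95, 4/17 ]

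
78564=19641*4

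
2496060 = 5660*441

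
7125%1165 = 135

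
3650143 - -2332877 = 5983020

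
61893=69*897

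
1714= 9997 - 8283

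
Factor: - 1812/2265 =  - 2^2 * 5^(-1 ) = -  4/5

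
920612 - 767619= 152993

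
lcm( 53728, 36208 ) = 1665568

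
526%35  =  1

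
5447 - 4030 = 1417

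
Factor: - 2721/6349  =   - 3/7 = - 3^1*7^( - 1 )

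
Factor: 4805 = 5^1*31^2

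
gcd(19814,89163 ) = 9907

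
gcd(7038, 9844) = 46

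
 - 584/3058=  - 1 + 1237/1529 = - 0.19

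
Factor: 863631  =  3^2*95959^1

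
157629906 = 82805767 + 74824139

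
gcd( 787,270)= 1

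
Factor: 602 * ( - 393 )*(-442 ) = 104571012 =2^2*3^1 *7^1*13^1 * 17^1*43^1 * 131^1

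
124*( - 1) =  - 124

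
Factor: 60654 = 2^1*3^1*11^1*919^1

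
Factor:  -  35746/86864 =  - 2^( - 3) *89^(  -  1) * 293^1 = - 293/712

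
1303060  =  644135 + 658925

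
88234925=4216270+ 84018655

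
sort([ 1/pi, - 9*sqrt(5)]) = [-9*sqrt( 5),  1/pi]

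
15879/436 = 15879/436 = 36.42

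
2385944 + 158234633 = 160620577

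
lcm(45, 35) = 315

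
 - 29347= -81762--52415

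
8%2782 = 8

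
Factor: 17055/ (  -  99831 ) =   -  5685/33277 = - 3^1*5^1*107^( - 1 )*311^(  -  1 )*379^1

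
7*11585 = 81095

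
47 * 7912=371864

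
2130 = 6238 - 4108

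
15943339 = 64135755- 48192416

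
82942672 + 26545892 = 109488564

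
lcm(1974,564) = 3948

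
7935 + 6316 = 14251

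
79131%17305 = 9911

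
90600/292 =22650/73=310.27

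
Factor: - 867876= - 2^2 * 3^1 * 31^1 * 2333^1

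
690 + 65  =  755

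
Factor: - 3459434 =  - 2^1*11^1*157247^1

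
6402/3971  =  1 + 221/361= 1.61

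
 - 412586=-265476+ - 147110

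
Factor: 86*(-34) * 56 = -163744 = -2^5*7^1*17^1 * 43^1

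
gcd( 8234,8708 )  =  2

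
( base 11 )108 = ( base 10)129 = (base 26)4P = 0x81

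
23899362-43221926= - 19322564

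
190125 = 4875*39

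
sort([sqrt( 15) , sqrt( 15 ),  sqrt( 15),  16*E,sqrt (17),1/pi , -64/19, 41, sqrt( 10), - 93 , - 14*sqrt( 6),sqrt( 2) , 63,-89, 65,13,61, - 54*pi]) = [ - 54*pi,- 93, - 89,  -  14*sqrt( 6 ), - 64/19,1/pi,sqrt(2),  sqrt( 10 ),sqrt(15), sqrt(15 ) , sqrt( 15 ),sqrt( 17), 13 , 41, 16*E,61, 63,65]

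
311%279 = 32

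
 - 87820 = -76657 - 11163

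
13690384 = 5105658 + 8584726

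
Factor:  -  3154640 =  - 2^4*5^1*47^1*839^1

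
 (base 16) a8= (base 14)c0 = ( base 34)4w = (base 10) 168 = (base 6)440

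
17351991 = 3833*4527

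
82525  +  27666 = 110191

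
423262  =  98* 4319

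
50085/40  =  1252 + 1/8= 1252.12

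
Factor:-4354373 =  - 4354373^1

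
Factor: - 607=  - 607^1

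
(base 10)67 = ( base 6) 151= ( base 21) 34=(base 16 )43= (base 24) 2j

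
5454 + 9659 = 15113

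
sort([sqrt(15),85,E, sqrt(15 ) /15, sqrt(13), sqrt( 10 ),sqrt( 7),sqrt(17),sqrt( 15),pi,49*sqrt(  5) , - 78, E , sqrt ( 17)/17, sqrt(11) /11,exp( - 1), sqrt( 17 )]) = [ - 78,sqrt( 17) /17,sqrt(15 ) /15,sqrt(11 )/11, exp( - 1),  sqrt(7),E,E, pi,sqrt(10 ),sqrt( 13 ),sqrt( 15 ),  sqrt(15 ) , sqrt( 17 ),sqrt(17),85,49*sqrt(5)] 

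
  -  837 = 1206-2043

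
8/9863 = 8/9863=0.00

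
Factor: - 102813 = - 3^1*43^1* 797^1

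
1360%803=557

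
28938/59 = 28938/59 = 490.47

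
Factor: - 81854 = - 2^1*40927^1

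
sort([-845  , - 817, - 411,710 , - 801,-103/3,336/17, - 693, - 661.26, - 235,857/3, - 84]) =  [-845,-817,-801,-693, - 661.26, - 411, - 235, - 84, - 103/3,336/17,  857/3,710]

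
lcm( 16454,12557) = 477166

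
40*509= 20360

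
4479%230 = 109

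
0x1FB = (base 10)507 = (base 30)gr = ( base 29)he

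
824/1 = 824= 824.00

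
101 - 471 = -370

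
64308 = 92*699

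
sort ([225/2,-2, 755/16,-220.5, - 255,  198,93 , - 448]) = [ - 448,- 255,-220.5, - 2,755/16, 93 , 225/2, 198]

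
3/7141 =3/7141 =0.00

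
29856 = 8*3732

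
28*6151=172228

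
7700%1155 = 770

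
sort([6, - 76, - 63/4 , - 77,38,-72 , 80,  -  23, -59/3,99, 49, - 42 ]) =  [ - 77, - 76 , - 72, - 42 ,-23, - 59/3, - 63/4,6,38,49,80,99 ] 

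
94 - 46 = 48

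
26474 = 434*61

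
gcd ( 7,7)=7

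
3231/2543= 1 + 688/2543 =1.27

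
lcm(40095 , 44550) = 400950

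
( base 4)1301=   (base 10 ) 113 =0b1110001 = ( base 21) 58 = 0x71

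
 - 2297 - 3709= - 6006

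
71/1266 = 71/1266 = 0.06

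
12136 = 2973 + 9163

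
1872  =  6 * 312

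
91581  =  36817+54764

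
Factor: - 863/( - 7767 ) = 3^( - 2 )  =  1/9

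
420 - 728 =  - 308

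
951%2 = 1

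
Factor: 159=3^1*53^1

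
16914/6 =2819 = 2819.00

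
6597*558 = 3681126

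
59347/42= 59347/42 = 1413.02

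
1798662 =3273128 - 1474466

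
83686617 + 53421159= 137107776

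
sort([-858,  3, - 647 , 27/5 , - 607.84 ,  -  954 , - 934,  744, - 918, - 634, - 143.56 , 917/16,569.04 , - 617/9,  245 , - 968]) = [-968, - 954, - 934, - 918, - 858, -647, - 634, - 607.84, - 143.56 , - 617/9,3,27/5, 917/16,245, 569.04, 744]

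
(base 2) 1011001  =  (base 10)89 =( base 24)3h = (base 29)32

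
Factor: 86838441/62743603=3^1*13^(-1)*29^1*61^1*16363^1*4826431^ ( - 1)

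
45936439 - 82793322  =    -  36856883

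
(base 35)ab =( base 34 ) AL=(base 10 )361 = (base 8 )551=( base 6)1401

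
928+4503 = 5431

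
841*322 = 270802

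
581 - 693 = -112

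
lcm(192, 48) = 192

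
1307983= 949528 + 358455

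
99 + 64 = 163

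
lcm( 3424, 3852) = 30816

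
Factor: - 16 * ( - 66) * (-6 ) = - 6336=- 2^6*3^2 *11^1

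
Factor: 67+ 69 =2^3  *  17^1= 136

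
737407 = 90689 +646718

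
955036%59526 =2620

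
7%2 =1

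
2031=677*3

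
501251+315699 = 816950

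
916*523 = 479068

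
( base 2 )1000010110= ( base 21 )149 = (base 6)2250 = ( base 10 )534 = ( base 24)m6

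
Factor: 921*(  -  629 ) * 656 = -2^4 * 3^1*17^1*37^1*41^1*307^1 = - 380026704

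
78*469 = 36582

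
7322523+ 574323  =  7896846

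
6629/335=19 + 264/335=   19.79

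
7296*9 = 65664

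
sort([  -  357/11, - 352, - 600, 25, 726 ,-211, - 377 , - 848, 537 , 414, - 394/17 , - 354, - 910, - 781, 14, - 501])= [ - 910, - 848, - 781,  -  600, - 501,-377,-354,-352, - 211, - 357/11 , - 394/17,14,25, 414 , 537,  726 ] 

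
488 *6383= 3114904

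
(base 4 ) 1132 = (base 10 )94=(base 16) 5E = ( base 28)3a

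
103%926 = 103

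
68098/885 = 76 + 838/885 = 76.95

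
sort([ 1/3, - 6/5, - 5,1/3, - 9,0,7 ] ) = [-9 , - 5,-6/5,0,1/3,1/3,7]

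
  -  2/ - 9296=1/4648 = 0.00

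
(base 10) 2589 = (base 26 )3LF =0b101000011101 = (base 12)15b9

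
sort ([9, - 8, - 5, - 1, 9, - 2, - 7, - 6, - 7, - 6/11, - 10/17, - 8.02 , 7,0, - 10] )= [ - 10,-8.02, - 8, - 7, - 7, - 6, - 5, -2, - 1, - 10/17, -6/11,0, 7,9,9 ] 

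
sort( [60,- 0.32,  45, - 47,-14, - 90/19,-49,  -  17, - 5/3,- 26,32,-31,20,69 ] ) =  [ - 49 ,-47,-31,  -  26, - 17,  -  14, - 90/19, - 5/3,- 0.32,20,32,45, 60,69]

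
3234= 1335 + 1899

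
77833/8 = 77833/8 = 9729.12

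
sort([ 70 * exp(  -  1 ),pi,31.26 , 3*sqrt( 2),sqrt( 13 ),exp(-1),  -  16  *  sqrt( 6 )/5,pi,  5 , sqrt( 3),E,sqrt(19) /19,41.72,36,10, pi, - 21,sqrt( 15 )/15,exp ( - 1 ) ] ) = [ - 21, - 16*sqrt( 6 )/5,sqrt( 19)/19, sqrt( 15 )/15,  exp( - 1), exp( - 1),sqrt( 3 ),E,pi,  pi, pi , sqrt(13)  ,  3*sqrt( 2),5,10,  70*exp (-1 ), 31.26,36, 41.72 ] 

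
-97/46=-3 + 41/46 = - 2.11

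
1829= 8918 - 7089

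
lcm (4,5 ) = 20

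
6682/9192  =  3341/4596= 0.73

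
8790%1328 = 822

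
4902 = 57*86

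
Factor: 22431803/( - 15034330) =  - 2^(-1)*5^ ( - 1)*1039^( - 1)*1447^( - 1)*2543^1* 8821^1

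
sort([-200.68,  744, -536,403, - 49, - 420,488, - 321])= [ - 536, - 420 , - 321 , - 200.68,-49,403, 488, 744 ]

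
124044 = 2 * 62022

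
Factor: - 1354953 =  - 3^1 * 23^1* 73^1 * 269^1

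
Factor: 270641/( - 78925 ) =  - 5^( - 2)*11^ (-1 )*23^1*41^1=-943/275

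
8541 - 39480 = -30939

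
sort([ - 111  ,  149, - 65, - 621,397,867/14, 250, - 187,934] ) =[ - 621, - 187 ,-111, - 65,  867/14, 149, 250, 397,934]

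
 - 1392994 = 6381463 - 7774457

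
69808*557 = 38883056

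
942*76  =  71592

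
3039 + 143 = 3182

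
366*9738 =3564108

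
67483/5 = 67483/5=13496.60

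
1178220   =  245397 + 932823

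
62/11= 5+7/11 = 5.64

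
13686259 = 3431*3989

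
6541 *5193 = 33967413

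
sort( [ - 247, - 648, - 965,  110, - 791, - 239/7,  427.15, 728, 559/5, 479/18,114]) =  [ - 965 , - 791,  -  648, - 247,-239/7,479/18,110,559/5,114, 427.15,728 ]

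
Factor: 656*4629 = 3036624= 2^4*3^1 * 41^1*1543^1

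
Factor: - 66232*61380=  - 2^5*3^2  *  5^1 *11^1 * 17^1*31^1*487^1  =  - 4065320160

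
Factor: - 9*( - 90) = 810 = 2^1*3^4*5^1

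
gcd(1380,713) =23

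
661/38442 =661/38442 =0.02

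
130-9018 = - 8888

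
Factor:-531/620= -2^(-2)*3^2*5^(-1)*31^( - 1 )* 59^1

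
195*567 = 110565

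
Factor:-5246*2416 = -2^5* 43^1*61^1*151^1 = - 12674336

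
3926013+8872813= 12798826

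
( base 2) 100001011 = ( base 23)BE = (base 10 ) 267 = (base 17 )fc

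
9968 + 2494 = 12462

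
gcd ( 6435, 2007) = 9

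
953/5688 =953/5688 = 0.17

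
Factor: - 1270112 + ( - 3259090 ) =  - 2^1 * 3^1 * 47^1*16061^1 =- 4529202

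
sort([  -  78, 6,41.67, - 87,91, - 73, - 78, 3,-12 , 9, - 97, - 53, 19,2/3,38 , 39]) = [-97 , -87, - 78,-78,-73 ,  -  53, - 12,  2/3 , 3, 6,  9,  19,38 , 39, 41.67, 91] 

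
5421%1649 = 474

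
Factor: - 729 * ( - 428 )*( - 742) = -2^3*3^6*7^1*53^1*107^1 = -231512904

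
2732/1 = 2732=2732.00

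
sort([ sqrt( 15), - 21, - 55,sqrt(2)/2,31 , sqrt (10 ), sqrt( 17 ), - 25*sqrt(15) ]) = [- 25 * sqrt(15 ), - 55 , - 21,  sqrt(2) /2, sqrt(10), sqrt( 15 ),sqrt(17 ),31]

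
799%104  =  71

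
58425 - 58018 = 407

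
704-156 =548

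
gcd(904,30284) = 452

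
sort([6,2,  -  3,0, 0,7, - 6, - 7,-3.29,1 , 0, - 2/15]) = [ - 7,-6, - 3.29,  -  3, - 2/15, 0,0,0,1, 2,  6, 7 ] 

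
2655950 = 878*3025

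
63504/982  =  31752/491 = 64.67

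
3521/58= 3521/58  =  60.71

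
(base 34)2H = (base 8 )125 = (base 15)5A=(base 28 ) 31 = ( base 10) 85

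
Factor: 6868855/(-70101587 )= - 5^1*7^1 * 127^(- 1 )*229^1*857^1*551981^(-1) 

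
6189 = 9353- 3164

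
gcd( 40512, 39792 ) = 48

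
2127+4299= 6426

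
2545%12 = 1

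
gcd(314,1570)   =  314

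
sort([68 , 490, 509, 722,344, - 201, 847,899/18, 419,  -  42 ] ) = [- 201, - 42,899/18 , 68,344 , 419,490, 509 , 722 , 847]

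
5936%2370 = 1196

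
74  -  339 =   -  265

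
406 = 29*14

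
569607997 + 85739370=655347367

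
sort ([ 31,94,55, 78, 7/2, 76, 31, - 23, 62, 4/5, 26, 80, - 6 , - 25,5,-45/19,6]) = [ - 25,-23 ,-6 , - 45/19, 4/5  ,  7/2, 5, 6,26,31,  31,55, 62,76,  78, 80, 94 ] 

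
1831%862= 107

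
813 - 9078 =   -  8265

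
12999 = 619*21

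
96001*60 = 5760060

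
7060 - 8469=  - 1409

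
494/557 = 494/557  =  0.89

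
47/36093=47/36093 = 0.00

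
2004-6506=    - 4502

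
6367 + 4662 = 11029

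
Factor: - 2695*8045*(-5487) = 118965155925= 3^1* 5^2*7^2 *11^1*31^1*59^1*1609^1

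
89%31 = 27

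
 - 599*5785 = -3465215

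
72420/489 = 24140/163 = 148.10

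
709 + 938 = 1647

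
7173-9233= - 2060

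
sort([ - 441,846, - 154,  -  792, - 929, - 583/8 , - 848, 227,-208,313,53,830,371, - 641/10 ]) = [ - 929, - 848, - 792, - 441, - 208 ,-154, - 583/8, -641/10,53, 227,  313,371 , 830,846]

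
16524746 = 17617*938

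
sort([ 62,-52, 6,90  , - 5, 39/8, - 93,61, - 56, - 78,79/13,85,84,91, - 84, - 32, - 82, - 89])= [ - 93, - 89, -84,-82, -78, - 56, - 52, - 32, - 5,  39/8, 6,79/13,61 , 62 , 84,85, 90,91] 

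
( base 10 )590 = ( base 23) 12f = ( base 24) 10e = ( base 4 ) 21032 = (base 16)24e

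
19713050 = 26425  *746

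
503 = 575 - 72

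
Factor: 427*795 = 339465  =  3^1*5^1*7^1 * 53^1*61^1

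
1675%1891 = 1675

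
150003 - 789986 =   -  639983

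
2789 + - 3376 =- 587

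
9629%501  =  110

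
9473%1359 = 1319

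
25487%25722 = 25487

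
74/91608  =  37/45804 = 0.00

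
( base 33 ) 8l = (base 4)10131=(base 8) 435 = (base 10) 285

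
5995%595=45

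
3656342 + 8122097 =11778439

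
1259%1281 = 1259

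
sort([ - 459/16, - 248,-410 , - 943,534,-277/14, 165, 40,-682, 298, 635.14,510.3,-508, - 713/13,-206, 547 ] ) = [-943, - 682, - 508, - 410, - 248, - 206 , - 713/13, - 459/16, -277/14 , 40, 165, 298, 510.3, 534, 547,635.14 ]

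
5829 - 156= 5673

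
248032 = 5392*46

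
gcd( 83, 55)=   1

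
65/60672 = 65/60672 = 0.00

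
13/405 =13/405 = 0.03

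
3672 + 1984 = 5656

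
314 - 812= -498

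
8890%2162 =242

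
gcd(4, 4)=4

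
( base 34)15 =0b100111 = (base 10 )39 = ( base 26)1D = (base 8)47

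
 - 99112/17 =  - 5831 + 15/17= - 5830.12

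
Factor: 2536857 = 3^2 * 251^1 * 1123^1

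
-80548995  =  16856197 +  - 97405192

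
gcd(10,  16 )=2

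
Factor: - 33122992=- 2^4 * 7^1*37^1*7993^1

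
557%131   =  33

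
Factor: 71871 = 3^1 * 23957^1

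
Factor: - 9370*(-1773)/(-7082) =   -  8306505/3541 = - 3^2*5^1*197^1*937^1*3541^(-1 ) 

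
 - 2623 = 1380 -4003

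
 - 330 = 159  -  489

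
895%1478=895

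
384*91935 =35303040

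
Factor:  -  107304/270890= - 2^2*3^1*5^ ( - 1 )*17^1*103^( - 1 ) = - 204/515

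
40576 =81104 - 40528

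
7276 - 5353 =1923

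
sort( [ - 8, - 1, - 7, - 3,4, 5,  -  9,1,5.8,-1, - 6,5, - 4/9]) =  [ - 9,  -  8, - 7 , - 6, - 3,  -  1, - 1, - 4/9,  1,4,5,  5 , 5.8] 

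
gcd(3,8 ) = 1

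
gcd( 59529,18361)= 1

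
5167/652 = 7 + 603/652 = 7.92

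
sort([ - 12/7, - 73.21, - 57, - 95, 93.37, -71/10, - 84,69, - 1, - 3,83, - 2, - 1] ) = [ - 95,-84 , - 73.21, - 57, - 71/10, - 3, - 2, - 12/7, - 1,- 1,69,83,93.37]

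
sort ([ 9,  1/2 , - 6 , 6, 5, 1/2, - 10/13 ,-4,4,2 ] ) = [-6, - 4,-10/13, 1/2, 1/2 , 2, 4,5, 6,9 ] 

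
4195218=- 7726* ( - 543)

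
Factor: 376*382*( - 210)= - 2^5*3^1*5^1 * 7^1*47^1*191^1 = - 30162720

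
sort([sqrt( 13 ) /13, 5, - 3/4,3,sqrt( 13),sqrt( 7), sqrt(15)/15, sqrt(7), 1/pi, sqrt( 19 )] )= [- 3/4,sqrt( 15 ) /15, sqrt ( 13)/13,1/pi,sqrt( 7) , sqrt(7), 3,sqrt( 13), sqrt(19), 5 ] 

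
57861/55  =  57861/55 = 1052.02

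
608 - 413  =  195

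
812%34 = 30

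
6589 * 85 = 560065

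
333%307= 26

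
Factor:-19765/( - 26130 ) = 59/78 =2^(-1)*  3^( -1)*13^ (  -  1 )*59^1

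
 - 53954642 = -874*61733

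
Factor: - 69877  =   - 69877^1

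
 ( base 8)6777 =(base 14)143d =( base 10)3583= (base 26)57l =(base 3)11220201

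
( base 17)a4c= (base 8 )5632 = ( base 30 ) 390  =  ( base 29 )3FC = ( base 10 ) 2970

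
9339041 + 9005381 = 18344422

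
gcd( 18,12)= 6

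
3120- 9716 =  - 6596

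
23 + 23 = 46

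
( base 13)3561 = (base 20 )IFF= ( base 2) 1110101011011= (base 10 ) 7515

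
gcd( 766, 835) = 1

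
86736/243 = 28912/81=356.94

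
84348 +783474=867822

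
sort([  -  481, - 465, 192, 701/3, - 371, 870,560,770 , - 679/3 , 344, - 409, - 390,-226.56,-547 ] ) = [ - 547, - 481, - 465, - 409 ,-390, - 371 ,-226.56, - 679/3,192, 701/3,344, 560,770 , 870]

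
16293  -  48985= - 32692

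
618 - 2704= - 2086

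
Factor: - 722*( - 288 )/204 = 17328/17 = 2^4*3^1*17^(  -  1)*19^2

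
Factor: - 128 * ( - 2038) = 2^8 * 1019^1 = 260864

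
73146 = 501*146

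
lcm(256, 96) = 768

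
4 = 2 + 2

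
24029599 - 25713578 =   -  1683979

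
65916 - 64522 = 1394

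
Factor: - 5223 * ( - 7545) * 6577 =259183357695 = 3^2*5^1 * 503^1*1741^1 * 6577^1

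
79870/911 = 79870/911 = 87.67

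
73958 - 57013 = 16945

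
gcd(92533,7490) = 7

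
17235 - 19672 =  - 2437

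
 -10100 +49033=38933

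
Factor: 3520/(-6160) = - 2^2*  7^( - 1)=- 4/7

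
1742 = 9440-7698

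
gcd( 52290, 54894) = 42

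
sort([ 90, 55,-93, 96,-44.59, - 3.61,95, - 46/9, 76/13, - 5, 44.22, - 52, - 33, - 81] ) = [ - 93, - 81, -52, - 44.59, - 33, - 46/9 , - 5, - 3.61, 76/13, 44.22, 55, 90, 95,96]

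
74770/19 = 3935 + 5/19  =  3935.26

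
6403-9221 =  - 2818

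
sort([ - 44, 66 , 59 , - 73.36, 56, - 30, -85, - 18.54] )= [ - 85, - 73.36, - 44,-30, - 18.54, 56, 59,66] 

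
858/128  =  429/64 = 6.70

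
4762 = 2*2381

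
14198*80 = 1135840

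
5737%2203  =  1331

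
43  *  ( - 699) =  - 30057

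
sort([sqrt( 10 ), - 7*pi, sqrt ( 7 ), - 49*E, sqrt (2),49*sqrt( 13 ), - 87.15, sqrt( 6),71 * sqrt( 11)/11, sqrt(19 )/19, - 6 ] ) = [ - 49*E, - 87.15, - 7*pi, - 6,  sqrt(19 )/19, sqrt( 2), sqrt( 6 ),sqrt( 7 ), sqrt( 10 ), 71*sqrt(11)/11 , 49*sqrt( 13)]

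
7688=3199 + 4489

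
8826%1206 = 384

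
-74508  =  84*( - 887) 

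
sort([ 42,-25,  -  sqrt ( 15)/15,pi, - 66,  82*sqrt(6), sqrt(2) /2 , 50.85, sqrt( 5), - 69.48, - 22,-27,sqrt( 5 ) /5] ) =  [ - 69.48,- 66, - 27, - 25,-22, -sqrt(15)/15,sqrt( 5)/5,  sqrt( 2)/2,sqrt( 5),pi,42,  50.85,82 * sqrt( 6)] 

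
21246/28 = 10623/14 = 758.79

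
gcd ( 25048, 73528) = 808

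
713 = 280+433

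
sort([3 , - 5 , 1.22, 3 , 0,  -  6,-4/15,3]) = [ - 6, - 5,-4/15,  0,1.22,  3, 3,3 ] 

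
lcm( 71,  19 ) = 1349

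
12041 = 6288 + 5753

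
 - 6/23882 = -1 + 11938/11941 = -0.00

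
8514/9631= 8514/9631 = 0.88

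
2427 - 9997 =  - 7570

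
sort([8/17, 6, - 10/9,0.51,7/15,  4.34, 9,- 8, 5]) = [ - 8, - 10/9,7/15, 8/17,0.51, 4.34, 5,6,9]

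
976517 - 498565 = 477952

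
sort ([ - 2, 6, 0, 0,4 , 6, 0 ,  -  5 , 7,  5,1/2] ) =[ - 5, - 2, 0,0,0, 1/2 , 4,  5, 6,  6, 7] 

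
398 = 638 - 240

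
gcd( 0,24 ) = 24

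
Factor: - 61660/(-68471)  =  2^2 *5^1*13^(-1 ) * 23^ (  -  1 )*229^( - 1 )*3083^1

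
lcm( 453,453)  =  453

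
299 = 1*299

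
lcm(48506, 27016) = 2134264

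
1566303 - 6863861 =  - 5297558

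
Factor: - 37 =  - 37^1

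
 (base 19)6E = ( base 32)40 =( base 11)107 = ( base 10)128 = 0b10000000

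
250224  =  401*624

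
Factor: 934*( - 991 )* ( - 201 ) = 186044394=2^1*3^1*67^1* 467^1*991^1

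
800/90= 8 + 8/9 = 8.89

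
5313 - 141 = 5172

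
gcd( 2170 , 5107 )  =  1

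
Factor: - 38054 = - 2^1*53^1 * 359^1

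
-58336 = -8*7292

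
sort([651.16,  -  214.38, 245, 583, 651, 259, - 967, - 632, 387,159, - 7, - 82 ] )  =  [ - 967, - 632, - 214.38, - 82, - 7, 159, 245 , 259, 387, 583,  651, 651.16]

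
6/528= 1/88 = 0.01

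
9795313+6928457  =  16723770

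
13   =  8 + 5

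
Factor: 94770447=3^1*31590149^1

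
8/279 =8/279 = 0.03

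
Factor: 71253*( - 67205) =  - 3^3 *5^1* 7^1 * 13^1 * 29^1*13441^1=-4788557865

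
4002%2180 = 1822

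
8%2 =0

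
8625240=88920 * 97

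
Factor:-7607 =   -  7607^1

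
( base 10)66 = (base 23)2K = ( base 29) 28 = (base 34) 1W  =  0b1000010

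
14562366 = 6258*2327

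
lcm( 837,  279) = 837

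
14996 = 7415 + 7581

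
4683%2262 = 159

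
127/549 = 127/549 = 0.23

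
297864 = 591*504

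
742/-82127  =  -742/82127 = -0.01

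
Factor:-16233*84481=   -  3^1*7^1*773^1*84481^1 = -1371380073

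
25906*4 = 103624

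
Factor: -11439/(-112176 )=31/304 = 2^(-4) *19^(-1)*31^1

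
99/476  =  99/476 = 0.21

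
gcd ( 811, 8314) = 1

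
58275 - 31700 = 26575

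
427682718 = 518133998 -90451280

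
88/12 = 22/3=7.33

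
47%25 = 22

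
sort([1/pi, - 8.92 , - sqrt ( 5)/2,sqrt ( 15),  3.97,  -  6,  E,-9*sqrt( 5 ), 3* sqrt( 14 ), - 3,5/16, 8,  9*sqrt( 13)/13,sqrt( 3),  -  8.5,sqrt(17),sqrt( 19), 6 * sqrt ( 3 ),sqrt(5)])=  [-9*sqrt (5 ), - 8.92, - 8.5,-6,  -  3,  -  sqrt(5 ) /2,5/16, 1/pi,sqrt( 3) , sqrt(5),9*sqrt(13 ) /13,E, sqrt(15 ), 3.97, sqrt(17),sqrt( 19), 8,  6*sqrt( 3), 3*sqrt(14)]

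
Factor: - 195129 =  - 3^5*11^1 *73^1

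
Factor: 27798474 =2^1*3^1*11^1*421189^1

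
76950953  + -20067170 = 56883783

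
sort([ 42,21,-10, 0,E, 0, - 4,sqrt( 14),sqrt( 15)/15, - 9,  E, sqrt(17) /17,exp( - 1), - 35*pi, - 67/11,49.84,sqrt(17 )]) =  [ - 35 * pi, - 10, - 9, - 67/11, - 4,0,0,sqrt( 17)/17, sqrt( 15)/15, exp( - 1),E , E,sqrt (14), sqrt ( 17 ), 21 , 42,49.84 ]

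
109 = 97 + 12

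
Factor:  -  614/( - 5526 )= 3^( - 2) = 1/9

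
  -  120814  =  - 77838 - 42976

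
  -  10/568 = -1 + 279/284 = -  0.02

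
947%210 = 107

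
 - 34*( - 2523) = 85782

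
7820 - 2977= 4843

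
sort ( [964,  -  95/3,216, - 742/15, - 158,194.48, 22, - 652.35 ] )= [-652.35, - 158, - 742/15,  -  95/3,22,194.48, 216, 964 ] 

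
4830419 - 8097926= - 3267507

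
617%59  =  27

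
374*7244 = 2709256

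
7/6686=7/6686 = 0.00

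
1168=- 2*( - 584)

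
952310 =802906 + 149404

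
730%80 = 10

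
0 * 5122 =0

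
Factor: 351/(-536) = -2^(-3)*3^3*13^1*67^(-1)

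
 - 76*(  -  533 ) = 40508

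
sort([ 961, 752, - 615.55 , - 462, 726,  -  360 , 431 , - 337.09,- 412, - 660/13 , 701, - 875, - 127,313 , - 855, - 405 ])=[ - 875, - 855,  -  615.55, - 462,-412, - 405,-360, - 337.09, - 127,-660/13,313, 431,701, 726, 752, 961] 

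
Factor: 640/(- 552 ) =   -  2^4*3^(-1)* 5^1*23^(  -  1) = - 80/69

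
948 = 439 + 509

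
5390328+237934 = 5628262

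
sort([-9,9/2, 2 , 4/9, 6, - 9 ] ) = [ - 9,  -  9,4/9, 2,9/2, 6 ]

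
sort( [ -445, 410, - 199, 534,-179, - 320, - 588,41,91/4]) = [ - 588, - 445, - 320, - 199, - 179, 91/4, 41,410 , 534]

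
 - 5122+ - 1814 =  - 6936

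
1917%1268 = 649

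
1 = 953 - 952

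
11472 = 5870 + 5602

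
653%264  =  125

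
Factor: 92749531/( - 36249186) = - 2^( - 1 )*3^( - 1)*7^1*6041531^( - 1 )*13249933^1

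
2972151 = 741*4011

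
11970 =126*95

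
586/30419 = 586/30419 = 0.02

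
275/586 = 275/586= 0.47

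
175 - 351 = - 176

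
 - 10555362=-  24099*438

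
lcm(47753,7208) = 382024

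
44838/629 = 71 + 179/629=71.28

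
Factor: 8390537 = 17^2 * 29033^1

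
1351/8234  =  1351/8234 = 0.16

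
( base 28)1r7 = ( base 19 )458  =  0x60B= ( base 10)1547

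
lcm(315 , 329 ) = 14805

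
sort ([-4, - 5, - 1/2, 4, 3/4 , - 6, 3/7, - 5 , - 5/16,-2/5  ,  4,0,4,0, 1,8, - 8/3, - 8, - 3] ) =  [-8, - 6,-5, - 5,  -  4, -3,-8/3 ,-1/2,- 2/5,-5/16, 0, 0,3/7 , 3/4, 1, 4, 4,  4, 8]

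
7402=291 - -7111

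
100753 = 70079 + 30674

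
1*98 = 98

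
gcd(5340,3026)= 178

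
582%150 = 132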